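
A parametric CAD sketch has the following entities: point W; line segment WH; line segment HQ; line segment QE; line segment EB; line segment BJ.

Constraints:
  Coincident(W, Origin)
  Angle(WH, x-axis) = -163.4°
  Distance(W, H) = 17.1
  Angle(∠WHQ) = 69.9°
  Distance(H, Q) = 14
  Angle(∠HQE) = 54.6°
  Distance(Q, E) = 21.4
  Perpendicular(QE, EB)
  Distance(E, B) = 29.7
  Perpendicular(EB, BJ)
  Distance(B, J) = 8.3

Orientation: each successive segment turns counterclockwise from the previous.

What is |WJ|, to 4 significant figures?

32.72

W is at the origin; WH runs at -163.4° with length 17.1, so H = (-16.39, -4.885). ∠WHQ = 69.9° gives HQ at -53.30° from the x-axis; with |HQ| = 14.0, Q = (-8.021, -16.11). ∠HQE = 54.6° gives QE at 72.10° from the x-axis; with |QE| = 21.4, E = (-1.443, 4.254). QE is perpendicular to EB, so EB runs at 162.1°; with |EB| = 29.7, B = (-29.71, 13.38). EB is perpendicular to BJ, so BJ runs at -107.9°; with |BJ| = 8.3, J = (-32.26, 5.484). Then |WJ| = |J − W| = 32.72.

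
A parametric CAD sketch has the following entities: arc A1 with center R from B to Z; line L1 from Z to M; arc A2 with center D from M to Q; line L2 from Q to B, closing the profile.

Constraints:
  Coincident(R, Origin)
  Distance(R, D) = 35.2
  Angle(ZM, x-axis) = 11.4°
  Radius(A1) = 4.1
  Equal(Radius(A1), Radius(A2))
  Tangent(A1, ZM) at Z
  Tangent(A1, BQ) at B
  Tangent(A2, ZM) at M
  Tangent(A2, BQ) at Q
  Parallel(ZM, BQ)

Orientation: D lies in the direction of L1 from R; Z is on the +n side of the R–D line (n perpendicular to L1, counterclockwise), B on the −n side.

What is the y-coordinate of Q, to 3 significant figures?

2.94

Tangency of A1 to both parallel lines with radius 4.1 puts Z and B at R ± 4.1·n: Z = (-0.810, 4.02), B = (0.810, -4.02). Equal radii place M and Q the same way about D: M = D + 4.1·n = (33.7, 11.0), Q = D − 4.1·n = (35.3, 2.94). So Q.y = 2.94.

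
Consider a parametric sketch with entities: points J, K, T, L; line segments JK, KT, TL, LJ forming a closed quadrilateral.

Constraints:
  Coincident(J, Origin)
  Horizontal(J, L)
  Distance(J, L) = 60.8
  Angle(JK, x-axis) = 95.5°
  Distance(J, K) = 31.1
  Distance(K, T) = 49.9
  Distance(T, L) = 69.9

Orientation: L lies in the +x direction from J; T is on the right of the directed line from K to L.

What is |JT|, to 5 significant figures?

19.915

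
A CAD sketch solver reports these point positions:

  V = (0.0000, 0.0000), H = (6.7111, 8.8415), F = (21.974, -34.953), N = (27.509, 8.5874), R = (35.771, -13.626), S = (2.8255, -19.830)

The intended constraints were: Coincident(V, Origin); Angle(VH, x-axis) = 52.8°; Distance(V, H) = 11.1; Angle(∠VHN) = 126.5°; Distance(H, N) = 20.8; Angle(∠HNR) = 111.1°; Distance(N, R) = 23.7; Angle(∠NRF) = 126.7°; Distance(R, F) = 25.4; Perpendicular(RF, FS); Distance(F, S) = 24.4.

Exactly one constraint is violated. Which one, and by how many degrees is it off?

Perpendicular(RF, FS) — off by 5.40°.

V = (0.00, 0.00) ✓; VH at 52.80° ✓; |VH| = 11.10 ✓; ∠VHN = 126.5° ✓; |HN| = 20.80 ✓; ∠HNR = 111.1° ✓; |NR| = 23.70 ✓; ∠NRF = 126.7° ✓; |RF| = 25.40 ✓; ∠(RF, FS) = 95.40° ✗; |FS| = 24.40 ✓.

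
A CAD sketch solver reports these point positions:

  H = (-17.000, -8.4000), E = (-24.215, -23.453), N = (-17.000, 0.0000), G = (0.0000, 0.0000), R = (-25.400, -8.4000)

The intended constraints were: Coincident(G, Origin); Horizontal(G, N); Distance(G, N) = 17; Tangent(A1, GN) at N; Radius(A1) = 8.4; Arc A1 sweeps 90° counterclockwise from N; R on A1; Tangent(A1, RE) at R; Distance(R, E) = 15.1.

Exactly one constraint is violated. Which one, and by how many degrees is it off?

Tangent(A1, RE) at R — off by 4.50°.

G = (0.00, 0.00) ✓; G.y = 0.00, N.y = 0.00 ✓; |GN| = 17.00 ✓; ∠(HN, NG) = 90.00° ✓; |HN| = 8.400 ✓; bearing(H→R) − bearing(H→N) = 90.00° ✓; |HR| = 8.400 ✓; ∠(HR, RE) = 85.50° ✗; |RE| = 15.10 ✓.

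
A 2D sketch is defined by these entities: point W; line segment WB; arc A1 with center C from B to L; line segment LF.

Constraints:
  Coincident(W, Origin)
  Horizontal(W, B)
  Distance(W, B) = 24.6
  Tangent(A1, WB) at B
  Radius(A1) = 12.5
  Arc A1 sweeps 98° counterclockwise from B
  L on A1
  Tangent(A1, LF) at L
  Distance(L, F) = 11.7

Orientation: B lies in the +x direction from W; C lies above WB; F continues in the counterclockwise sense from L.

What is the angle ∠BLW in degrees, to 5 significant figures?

27.939°

W is at the origin; W and B share the same y with |WB| = 24.6 and B on the +x side, so B = (24.600, 0.0000). The tangent condition forces CB to be normal to WB, so C = B + (0, 12.5) = (24.600, 12.500). On A1, B sits at bearing -90° from C; a 98° counterclockwise sweep puts L at bearing 8°, so L = C + 12.5·(cos 8°, sin 8°) = (36.978, 14.240). Then cos ∠BLW = LB·LW / (|LB||LW|), giving 27.939°.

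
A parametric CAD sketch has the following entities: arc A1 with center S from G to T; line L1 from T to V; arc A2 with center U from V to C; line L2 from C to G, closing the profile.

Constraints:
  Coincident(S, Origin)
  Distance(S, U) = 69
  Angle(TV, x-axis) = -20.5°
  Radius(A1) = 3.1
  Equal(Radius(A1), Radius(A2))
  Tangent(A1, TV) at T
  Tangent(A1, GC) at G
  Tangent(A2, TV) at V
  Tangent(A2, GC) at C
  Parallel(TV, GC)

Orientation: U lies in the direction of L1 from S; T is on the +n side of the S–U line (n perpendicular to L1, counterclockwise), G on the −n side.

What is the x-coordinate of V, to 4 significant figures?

65.72

Tangency of A1 to both parallel lines with radius 3.1 puts T and G at S ± 3.1·n: T = (1.086, 2.904), G = (-1.086, -2.904). Equal radii place V and C the same way about U: V = U + 3.1·n = (65.72, -21.26), C = U − 3.1·n = (63.54, -27.07). So V.x = 65.72.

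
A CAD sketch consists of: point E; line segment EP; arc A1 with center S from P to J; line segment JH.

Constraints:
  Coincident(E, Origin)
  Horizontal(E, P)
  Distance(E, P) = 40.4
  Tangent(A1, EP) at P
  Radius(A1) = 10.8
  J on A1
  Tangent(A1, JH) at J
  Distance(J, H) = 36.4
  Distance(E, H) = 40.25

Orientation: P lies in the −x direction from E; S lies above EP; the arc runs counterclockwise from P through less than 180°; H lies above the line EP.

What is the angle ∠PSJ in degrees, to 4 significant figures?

61.92°

Checks: E.y = 0.00, P.y = 0.00 ✓; |SJ| = 10.80 ✓; ∠(SJ, JH) = 90.00° ✓; |JH| = 36.40 ✓; |EH| = 40.25 ✓.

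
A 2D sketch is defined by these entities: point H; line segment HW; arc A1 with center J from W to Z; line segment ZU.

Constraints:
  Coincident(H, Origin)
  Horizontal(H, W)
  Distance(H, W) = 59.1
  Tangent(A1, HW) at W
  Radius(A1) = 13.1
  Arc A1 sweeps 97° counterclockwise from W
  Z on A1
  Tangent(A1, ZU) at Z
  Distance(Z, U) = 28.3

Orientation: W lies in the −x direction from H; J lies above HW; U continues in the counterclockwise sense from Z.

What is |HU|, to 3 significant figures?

65.5

On A1, W sits at bearing -90° from J; a 97° counterclockwise sweep puts Z at bearing 7°, so Z = J + 13.1·(cos 7°, sin 7°) = (-46.1, 14.7). Tangency of A1 to ZU means the radius JZ is perpendicular to ZU, so ZU runs along (−sin 7°, cos 7°); with |ZU| = 28.3, U = (-49.5, 42.8). Then |HU| = |U − H| = 65.5.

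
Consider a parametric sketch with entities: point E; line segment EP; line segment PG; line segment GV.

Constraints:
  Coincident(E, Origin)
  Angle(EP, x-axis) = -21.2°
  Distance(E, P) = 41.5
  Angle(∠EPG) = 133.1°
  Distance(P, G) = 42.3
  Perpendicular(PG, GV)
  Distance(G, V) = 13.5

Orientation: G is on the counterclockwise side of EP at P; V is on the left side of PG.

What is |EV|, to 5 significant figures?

72.626

∠EPG = 133.1°, so PG runs at -21.2° + (180° − 133.1°) = 25.700° from the x-axis; with |PG| = 42.3, G = P + 42.3·(cos 25.700°, sin 25.700°) = (76.807, 3.3364). The perpendicularity gives GV at right angles to PG; with |GV| = 13.5 on the left of PG, V = G + 13.5·(-0.43366, 0.90108) = (70.953, 15.501). Then |EV| = |V − E| = 72.626.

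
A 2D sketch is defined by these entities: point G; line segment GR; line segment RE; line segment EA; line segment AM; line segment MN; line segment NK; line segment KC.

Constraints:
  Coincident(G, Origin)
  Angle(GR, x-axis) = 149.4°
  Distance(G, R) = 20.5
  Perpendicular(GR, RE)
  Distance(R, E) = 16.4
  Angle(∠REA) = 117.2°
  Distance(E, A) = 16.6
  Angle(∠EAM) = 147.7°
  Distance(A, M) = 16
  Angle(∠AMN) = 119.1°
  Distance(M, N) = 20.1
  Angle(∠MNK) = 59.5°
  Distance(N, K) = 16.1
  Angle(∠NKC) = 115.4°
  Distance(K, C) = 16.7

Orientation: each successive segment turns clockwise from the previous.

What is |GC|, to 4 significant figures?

22.03

G is at the origin; GR runs at 149.4° with length 20.5, so R = (-17.65, 10.44). GR is perpendicular to RE, so RE runs at 59.40°; with |RE| = 16.4, E = (-9.297, 24.55). ∠REA = 117.2° gives EA at -3.400° from the x-axis; with |EA| = 16.6, A = (7.274, 23.57). ∠EAM = 147.7° gives AM at -35.70° from the x-axis; with |AM| = 16.0, M = (20.27, 14.23). ∠AMN = 119.1° gives MN at -96.60° from the x-axis; with |MN| = 20.1, N = (17.96, -5.736). ∠MNK = 59.5° gives NK at 142.9° from the x-axis; with |NK| = 16.1, K = (5.116, 3.975). ∠NKC = 115.4° gives KC at 78.30° from the x-axis; with |KC| = 16.7, C = (8.502, 20.33). Then |GC| = |C − G| = 22.03.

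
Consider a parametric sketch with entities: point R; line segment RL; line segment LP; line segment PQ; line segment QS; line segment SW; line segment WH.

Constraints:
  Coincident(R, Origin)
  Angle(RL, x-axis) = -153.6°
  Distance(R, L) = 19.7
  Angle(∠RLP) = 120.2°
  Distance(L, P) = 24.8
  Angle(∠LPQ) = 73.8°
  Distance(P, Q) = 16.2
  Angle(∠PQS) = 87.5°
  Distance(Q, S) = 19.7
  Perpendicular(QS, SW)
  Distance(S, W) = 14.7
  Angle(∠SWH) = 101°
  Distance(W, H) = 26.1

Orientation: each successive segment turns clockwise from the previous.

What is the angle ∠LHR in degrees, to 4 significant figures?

21.28°

R is at the origin; RL runs at -153.6° with length 19.7, so L = (-17.65, -8.759). ∠RLP = 120.2° gives LP at 146.6° from the x-axis; with |LP| = 24.8, P = (-38.35, 4.893). ∠LPQ = 73.8° gives PQ at 40.40° from the x-axis; with |PQ| = 16.2, Q = (-26.01, 15.39). ∠PQS = 87.5° gives QS at -52.10° from the x-axis; with |QS| = 19.7, S = (-13.91, -0.1528). QS is perpendicular to SW, so SW runs at -142.1°; with |SW| = 14.7, W = (-25.51, -9.183). ∠SWH = 101.0° gives WH at 138.9° from the x-axis; with |WH| = 26.1, H = (-45.18, 7.975). Then cos ∠LHR = HL·HR / (|HL||HR|), giving 21.28°.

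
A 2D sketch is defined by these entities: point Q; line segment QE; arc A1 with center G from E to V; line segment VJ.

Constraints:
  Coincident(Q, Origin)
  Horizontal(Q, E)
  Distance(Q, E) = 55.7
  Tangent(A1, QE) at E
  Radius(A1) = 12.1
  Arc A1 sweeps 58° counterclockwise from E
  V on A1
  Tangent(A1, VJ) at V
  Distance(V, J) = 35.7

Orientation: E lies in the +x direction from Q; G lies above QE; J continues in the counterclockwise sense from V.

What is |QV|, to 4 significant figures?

66.21

Q is at the origin; QE is horizontal with |QE| = 55.7 and E on the +x side, so E = (55.70, 0.000). A1 meets QE tangentially, so GE is at right angles to QE, so G = E + (0, 12.1) = (55.70, 12.10). On A1, E sits at bearing -90° from G; a 58° counterclockwise sweep puts V at bearing -32°, so V = G + 12.1·(cos -32°, sin -32°) = (65.96, 5.688). Then |QV| = |V − Q| = 66.21.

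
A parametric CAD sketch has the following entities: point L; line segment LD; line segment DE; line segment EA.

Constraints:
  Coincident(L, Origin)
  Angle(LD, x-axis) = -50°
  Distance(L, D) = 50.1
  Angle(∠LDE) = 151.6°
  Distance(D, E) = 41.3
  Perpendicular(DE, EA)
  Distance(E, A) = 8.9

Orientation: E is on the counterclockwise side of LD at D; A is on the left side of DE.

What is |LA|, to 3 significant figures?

86.7

∠LDE = 151.6°, so DE runs at -50.0° + (180° − 151.6°) = -21.6° from the x-axis; with |DE| = 41.3, E = D + 41.3·(cos -21.6°, sin -21.6°) = (70.6, -53.6). DE is perpendicular to EA; with |EA| = 8.9 on the left of DE, A = E + 8.9·(0.368, 0.930) = (73.9, -45.3). Then |LA| = |A − L| = 86.7.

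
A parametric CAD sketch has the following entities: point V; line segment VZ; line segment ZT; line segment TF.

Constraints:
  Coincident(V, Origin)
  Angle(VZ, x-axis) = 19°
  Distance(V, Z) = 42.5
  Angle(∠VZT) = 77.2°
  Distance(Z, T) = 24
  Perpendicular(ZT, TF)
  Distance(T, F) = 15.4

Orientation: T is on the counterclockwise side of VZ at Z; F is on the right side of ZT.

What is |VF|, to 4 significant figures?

58.68

V is at the origin; VZ runs at 19.0° with length 42.5, so Z = 42.5·(cos 19.0°, sin 19.0°) = (40.18, 13.84). ∠VZT = 77.2°, so ZT runs at 19.0° + (180° − 77.2°) = 121.8° from the x-axis; with |ZT| = 24.0, T = Z + 24.0·(cos 121.8°, sin 121.8°) = (27.54, 34.23). The perpendicularity gives TF at right angles to ZT; with |TF| = 15.4 on the right of ZT, F = T + 15.4·(0.8499, 0.5270) = (40.63, 42.35). Then |VF| = |F − V| = 58.68.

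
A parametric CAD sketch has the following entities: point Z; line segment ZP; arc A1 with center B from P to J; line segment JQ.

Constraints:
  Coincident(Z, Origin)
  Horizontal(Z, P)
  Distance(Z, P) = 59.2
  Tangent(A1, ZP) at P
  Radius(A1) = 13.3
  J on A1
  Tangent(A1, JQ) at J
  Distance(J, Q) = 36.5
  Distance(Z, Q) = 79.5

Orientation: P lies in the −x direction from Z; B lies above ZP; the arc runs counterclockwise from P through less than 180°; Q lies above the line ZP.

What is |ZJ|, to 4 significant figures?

50.19

Checks: |BJ| = 13.30 ✓; ∠(BJ, JQ) = 90.00° ✓; |JQ| = 36.50 ✓; |ZQ| = 79.50 ✓.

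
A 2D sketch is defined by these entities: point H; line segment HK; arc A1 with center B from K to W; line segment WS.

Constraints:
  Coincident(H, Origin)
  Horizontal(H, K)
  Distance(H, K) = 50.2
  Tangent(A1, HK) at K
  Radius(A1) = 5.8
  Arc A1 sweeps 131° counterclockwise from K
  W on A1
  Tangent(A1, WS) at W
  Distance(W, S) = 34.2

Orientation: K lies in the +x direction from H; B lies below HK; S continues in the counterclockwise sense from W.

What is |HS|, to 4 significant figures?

76.90

On A1, K sits at bearing 90° from B; a 131° counterclockwise sweep puts W at bearing 221°, so W = B + 5.8·(cos 221°, sin 221°) = (45.82, -9.605). A1 meets WS tangentially, so BW is at right angles to WS, so WS runs along (−sin 221°, cos 221°); with |WS| = 34.2, S = (68.26, -35.42). Then |HS| = |S − H| = 76.90.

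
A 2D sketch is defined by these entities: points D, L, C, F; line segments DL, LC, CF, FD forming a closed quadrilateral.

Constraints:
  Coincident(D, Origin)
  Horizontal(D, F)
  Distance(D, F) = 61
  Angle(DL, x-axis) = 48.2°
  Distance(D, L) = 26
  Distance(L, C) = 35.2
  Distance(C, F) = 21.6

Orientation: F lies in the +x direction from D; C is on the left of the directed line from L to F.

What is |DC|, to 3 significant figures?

56.2

Checks: D = (0.00, 0.00) ✓; |LC| = 35.20 ✓; |CF| = 21.60 ✓.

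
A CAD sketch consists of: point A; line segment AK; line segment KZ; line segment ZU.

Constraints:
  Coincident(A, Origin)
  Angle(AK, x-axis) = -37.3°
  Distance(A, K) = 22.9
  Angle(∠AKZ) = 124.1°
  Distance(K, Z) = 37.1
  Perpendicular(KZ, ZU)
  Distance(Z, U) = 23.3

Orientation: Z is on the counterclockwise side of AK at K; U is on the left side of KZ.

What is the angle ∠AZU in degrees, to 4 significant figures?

69.21°

∠AKZ = 124.1°, so KZ runs at -37.3° + (180° − 124.1°) = 18.60° from the x-axis; with |KZ| = 37.1, Z = K + 37.1·(cos 18.60°, sin 18.60°) = (53.38, -2.044). KZ ⟂ ZU; with |ZU| = 23.3 on the left of KZ, U = Z + 23.3·(-0.3190, 0.9478) = (45.95, 20.04). Then cos ∠AZU = ZA·ZU / (|ZA||ZU|), giving 69.21°.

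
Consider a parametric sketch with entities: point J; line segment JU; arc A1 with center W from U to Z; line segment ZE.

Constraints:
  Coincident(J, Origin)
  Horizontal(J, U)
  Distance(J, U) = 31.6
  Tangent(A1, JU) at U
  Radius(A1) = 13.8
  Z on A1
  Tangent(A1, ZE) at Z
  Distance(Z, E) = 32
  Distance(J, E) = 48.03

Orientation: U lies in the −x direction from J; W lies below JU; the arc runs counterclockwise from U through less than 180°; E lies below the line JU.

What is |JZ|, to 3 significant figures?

47.3

Checks: |WZ| = 13.80 ✓; ∠(WZ, ZE) = 90.00° ✓; |ZE| = 32.00 ✓; |JE| = 48.03 ✓.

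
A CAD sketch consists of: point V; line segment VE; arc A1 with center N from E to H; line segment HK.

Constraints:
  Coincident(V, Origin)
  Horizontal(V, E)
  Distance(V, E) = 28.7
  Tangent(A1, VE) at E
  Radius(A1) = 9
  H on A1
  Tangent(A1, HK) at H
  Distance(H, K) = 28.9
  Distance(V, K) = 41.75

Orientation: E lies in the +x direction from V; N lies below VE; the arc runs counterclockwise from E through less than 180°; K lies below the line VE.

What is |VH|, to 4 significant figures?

21.50

Checks: V.y = 0.00, E.y = 0.00 ✓; |NH| = 9.000 ✓; ∠(NH, HK) = 90.00° ✓; |HK| = 28.90 ✓; |VK| = 41.75 ✓.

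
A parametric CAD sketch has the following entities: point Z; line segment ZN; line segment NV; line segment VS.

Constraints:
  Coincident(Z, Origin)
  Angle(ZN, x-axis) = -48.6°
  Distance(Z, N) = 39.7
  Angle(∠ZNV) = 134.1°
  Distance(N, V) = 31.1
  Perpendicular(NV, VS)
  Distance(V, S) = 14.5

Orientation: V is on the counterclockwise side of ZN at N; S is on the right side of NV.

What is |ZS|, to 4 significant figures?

72.79

Z is at the origin; ZN runs at -48.6° with length 39.7, so N = 39.7·(cos -48.6°, sin -48.6°) = (26.25, -29.78). ∠ZNV = 134.1°, so NV runs at -48.6° + (180° − 134.1°) = -2.700° from the x-axis; with |NV| = 31.1, V = N + 31.1·(cos -2.700°, sin -2.700°) = (57.32, -31.24). The perpendicularity gives VS at right angles to NV; with |VS| = 14.5 on the right of NV, S = V + 14.5·(-0.04711, -0.9989) = (56.64, -45.73). Then |ZS| = |S − Z| = 72.79.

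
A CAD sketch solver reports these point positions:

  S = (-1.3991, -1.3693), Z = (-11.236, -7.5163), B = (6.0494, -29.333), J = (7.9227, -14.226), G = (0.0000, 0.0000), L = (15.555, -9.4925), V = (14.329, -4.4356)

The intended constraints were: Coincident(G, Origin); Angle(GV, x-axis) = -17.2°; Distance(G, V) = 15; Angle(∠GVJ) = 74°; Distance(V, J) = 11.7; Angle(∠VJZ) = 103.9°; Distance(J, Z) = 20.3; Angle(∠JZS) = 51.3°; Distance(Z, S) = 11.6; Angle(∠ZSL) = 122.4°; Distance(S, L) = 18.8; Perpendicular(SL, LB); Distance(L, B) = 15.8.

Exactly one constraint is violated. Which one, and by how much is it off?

Distance(L, B) = 15.8 — off by 6.20.

G = (0.00, 0.00) ✓; GV at -17.20° ✓; |GV| = 15.00 ✓; ∠GVJ = 74.00° ✓; |VJ| = 11.70 ✓; ∠VJZ = 103.9° ✓; |JZ| = 20.30 ✓; ∠JZS = 51.30° ✓; |ZS| = 11.60 ✓; ∠ZSL = 122.4° ✓; |SL| = 18.80 ✓; ∠(SL, LB) = 90.00° ✓; |LB| = 22.00 ✗.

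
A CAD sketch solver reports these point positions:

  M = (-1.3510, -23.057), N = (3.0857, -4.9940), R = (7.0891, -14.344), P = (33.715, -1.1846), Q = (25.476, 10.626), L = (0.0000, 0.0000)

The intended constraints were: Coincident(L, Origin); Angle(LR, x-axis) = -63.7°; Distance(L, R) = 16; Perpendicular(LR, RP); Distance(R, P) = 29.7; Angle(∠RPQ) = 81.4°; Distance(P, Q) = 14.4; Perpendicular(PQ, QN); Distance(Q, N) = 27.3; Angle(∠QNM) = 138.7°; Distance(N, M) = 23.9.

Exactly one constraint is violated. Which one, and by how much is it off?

Distance(N, M) = 23.9 — off by 5.30.

L = (0.00, 0.00) ✓; LR at -63.70° ✓; |LR| = 16.00 ✓; ∠(LR, RP) = 90.00° ✓; |RP| = 29.70 ✓; ∠RPQ = 81.40° ✓; |PQ| = 14.40 ✓; ∠(PQ, QN) = 90.00° ✓; |QN| = 27.30 ✓; ∠QNM = 138.7° ✓; |NM| = 18.60 ✗.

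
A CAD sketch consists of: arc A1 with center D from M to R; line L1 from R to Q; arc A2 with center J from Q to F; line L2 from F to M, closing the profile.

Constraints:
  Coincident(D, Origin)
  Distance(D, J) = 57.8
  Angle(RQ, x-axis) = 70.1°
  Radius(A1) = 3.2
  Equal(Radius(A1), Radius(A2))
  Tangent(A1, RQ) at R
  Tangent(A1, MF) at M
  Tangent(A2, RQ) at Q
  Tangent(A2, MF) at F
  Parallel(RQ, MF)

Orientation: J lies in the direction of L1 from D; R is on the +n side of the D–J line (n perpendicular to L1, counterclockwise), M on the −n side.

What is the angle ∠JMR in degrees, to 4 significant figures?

86.83°

The slot axis is L1's direction at 70.1°, so u = (cos 70.1°, sin 70.1°) = (0.3404, 0.9403) and n = (−sin 70.1°, cos 70.1°) = (-0.9403, 0.3404). D is at the origin and J lies 57.8 along u from D, so J = 57.8·u = (19.67, 54.35). Tangency of A1 to both parallel lines with radius 3.2 puts R and M at D ± 3.2·n: R = (-3.009, 1.089), M = (3.009, -1.089). Then cos ∠JMR = MJ·MR / (|MJ||MR|), giving 86.83°.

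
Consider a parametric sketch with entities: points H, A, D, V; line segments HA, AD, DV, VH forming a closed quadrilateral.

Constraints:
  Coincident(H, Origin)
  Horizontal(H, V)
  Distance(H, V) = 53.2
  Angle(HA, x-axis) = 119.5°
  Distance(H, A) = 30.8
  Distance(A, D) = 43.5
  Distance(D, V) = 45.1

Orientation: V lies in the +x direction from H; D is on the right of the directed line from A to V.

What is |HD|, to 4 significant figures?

13.00

Checks: |HV| = 53.20 ✓; |HA| = 30.80 ✓; |AD| = 43.50 ✓; |DV| = 45.10 ✓.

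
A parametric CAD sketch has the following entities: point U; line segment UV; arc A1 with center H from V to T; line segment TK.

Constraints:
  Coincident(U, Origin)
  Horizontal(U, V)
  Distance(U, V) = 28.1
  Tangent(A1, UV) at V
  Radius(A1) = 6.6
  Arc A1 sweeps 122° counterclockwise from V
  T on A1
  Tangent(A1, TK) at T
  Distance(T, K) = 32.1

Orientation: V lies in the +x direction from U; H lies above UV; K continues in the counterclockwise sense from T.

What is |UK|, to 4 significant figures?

40.88

On A1, V sits at bearing -90° from H; a 122° counterclockwise sweep puts T at bearing 32°, so T = H + 6.6·(cos 32°, sin 32°) = (33.70, 10.10). Tangency of A1 to TK means the radius HT is perpendicular to TK, so TK runs along (−sin 32°, cos 32°); with |TK| = 32.1, K = (16.69, 37.32). Then |UK| = |K − U| = 40.88.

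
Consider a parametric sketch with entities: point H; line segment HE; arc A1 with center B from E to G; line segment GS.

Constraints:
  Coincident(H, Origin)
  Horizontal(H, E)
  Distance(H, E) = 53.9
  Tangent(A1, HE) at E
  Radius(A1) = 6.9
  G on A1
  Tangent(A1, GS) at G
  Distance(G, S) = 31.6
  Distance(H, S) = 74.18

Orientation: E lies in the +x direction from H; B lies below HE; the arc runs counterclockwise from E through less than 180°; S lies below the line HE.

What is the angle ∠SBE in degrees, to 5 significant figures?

161.97°

Checks: |BG| = 6.900 ✓; ∠(BG, GS) = 90.00° ✓; |GS| = 31.60 ✓; |HS| = 74.18 ✓.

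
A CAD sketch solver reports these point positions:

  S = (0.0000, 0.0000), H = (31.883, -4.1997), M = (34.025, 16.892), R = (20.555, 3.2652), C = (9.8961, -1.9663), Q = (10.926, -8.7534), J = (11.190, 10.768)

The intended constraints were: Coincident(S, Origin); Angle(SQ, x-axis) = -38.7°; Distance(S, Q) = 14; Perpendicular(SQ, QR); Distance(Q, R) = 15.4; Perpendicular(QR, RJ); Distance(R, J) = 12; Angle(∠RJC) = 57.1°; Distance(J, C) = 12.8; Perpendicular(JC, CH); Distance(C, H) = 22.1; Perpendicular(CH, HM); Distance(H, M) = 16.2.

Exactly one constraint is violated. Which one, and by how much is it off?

Distance(H, M) = 16.2 — off by 5.00.

S = (0.00, 0.00) ✓; SQ at -38.70° ✓; |SQ| = 14.00 ✓; ∠(SQ, QR) = 90.00° ✓; |QR| = 15.40 ✓; ∠(QR, RJ) = 90.00° ✓; |RJ| = 12.00 ✓; ∠RJC = 57.10° ✓; |JC| = 12.80 ✓; ∠(JC, CH) = 90.00° ✓; |CH| = 22.10 ✓; ∠(CH, HM) = 90.00° ✓; |HM| = 21.20 ✗.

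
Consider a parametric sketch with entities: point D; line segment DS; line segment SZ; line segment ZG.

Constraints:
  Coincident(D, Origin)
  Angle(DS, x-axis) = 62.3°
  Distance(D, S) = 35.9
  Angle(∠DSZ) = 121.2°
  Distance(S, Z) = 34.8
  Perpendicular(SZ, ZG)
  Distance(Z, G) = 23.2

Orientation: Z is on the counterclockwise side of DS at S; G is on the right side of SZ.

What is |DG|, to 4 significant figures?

75.88

D is at the origin; DS runs at 62.3° with length 35.9, so S = 35.9·(cos 62.3°, sin 62.3°) = (16.69, 31.79). ∠DSZ = 121.2°, so SZ runs at 62.3° + (180° − 121.2°) = 121.1° from the x-axis; with |SZ| = 34.8, Z = S + 34.8·(cos 121.1°, sin 121.1°) = (-1.288, 61.58). The perpendicularity gives ZG at right angles to SZ; with |ZG| = 23.2 on the right of SZ, G = Z + 23.2·(0.8563, 0.5165) = (18.58, 73.57). Then |DG| = |G − D| = 75.88.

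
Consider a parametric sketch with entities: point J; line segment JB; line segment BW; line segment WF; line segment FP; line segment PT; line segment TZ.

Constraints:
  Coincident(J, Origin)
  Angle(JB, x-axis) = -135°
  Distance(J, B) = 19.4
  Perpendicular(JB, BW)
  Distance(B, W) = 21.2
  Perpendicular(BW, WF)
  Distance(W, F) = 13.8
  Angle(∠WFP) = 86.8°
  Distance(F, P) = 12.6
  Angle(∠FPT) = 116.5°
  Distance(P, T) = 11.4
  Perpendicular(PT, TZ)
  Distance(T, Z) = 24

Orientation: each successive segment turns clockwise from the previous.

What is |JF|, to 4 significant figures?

21.93

J is at the origin; JB runs at -135.0° with length 19.4, so B = (-13.72, -13.72). The perpendicularity gives BW at right angles to JB, so BW runs at 135.0°; with |BW| = 21.2, W = (-28.71, 1.273). The perpendicularity gives WF at right angles to BW, so WF runs at 45.00°; with |WF| = 13.8, F = (-18.95, 11.03). Then |JF| = |F − J| = 21.93.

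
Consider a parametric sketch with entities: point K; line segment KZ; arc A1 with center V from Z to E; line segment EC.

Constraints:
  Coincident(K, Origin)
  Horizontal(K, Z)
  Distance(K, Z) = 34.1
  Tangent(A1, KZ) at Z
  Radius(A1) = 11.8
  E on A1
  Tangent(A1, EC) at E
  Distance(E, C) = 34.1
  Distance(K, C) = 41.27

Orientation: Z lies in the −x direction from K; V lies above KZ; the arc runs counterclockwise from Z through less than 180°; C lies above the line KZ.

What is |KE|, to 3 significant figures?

24.3

Checks: K = (0.00, 0.00) ✓; |VE| = 11.80 ✓; ∠(VE, EC) = 90.00° ✓; |EC| = 34.10 ✓; |KC| = 41.27 ✓.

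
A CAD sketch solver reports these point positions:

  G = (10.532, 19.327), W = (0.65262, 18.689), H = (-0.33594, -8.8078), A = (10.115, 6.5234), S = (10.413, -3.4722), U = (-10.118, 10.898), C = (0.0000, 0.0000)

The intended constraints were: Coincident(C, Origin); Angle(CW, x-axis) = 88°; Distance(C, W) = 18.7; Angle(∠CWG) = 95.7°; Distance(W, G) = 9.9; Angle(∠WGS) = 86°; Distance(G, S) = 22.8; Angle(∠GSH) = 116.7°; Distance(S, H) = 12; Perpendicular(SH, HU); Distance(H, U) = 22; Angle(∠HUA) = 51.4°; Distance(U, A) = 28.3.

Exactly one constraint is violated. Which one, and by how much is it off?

Distance(U, A) = 28.3 — off by 7.60.

C = (0.00, 0.00) ✓; CW at 88.00° ✓; |CW| = 18.70 ✓; ∠CWG = 95.69° ✓; |WG| = 9.900 ✓; ∠WGS = 86.01° ✓; |GS| = 22.80 ✓; ∠GSH = 116.7° ✓; |SH| = 12.00 ✓; ∠(SH, HU) = 90.00° ✓; |HU| = 22.00 ✓; ∠HUA = 51.40° ✓; |UA| = 20.70 ✗.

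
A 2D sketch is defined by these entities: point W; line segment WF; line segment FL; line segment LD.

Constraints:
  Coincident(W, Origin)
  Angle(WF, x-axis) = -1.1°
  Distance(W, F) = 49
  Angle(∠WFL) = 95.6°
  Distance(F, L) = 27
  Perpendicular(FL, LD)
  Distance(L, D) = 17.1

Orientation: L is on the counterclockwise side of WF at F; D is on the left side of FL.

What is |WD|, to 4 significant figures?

44.86

∠WFL = 95.6°, so FL runs at -1.1° + (180° − 95.6°) = 83.30° from the x-axis; with |FL| = 27.0, L = F + 27.0·(cos 83.30°, sin 83.30°) = (52.14, 25.87). FL is perpendicular to LD; with |LD| = 17.1 on the left of FL, D = L + 17.1·(-0.9932, 0.1167) = (35.16, 27.87). Then |WD| = |D − W| = 44.86.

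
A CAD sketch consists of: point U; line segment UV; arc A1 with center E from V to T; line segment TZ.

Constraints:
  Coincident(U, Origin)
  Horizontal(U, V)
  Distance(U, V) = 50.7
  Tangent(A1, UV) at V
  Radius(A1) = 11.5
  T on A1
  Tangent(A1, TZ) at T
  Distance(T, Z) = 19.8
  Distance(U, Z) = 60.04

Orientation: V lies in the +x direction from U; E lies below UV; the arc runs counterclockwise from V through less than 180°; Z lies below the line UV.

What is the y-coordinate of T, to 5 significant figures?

-16.631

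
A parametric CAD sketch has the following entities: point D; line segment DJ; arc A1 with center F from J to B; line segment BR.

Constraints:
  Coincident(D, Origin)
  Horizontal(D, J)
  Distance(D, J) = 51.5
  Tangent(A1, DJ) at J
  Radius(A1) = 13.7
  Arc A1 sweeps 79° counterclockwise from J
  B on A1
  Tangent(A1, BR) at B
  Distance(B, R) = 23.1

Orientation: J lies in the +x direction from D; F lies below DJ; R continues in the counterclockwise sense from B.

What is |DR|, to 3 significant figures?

47.7

D is at the origin; D and J share the same y with |DJ| = 51.5 and J on the +x side, so J = (51.5, 0.00). A1 meets DJ tangentially, so FJ is at right angles to DJ, so F = J + (0, -13.7) = (51.5, -13.7). On A1, J sits at bearing 90° from F; a 79° counterclockwise sweep puts B at bearing 169°, so B = F + 13.7·(cos 169°, sin 169°) = (38.1, -11.1). The tangent condition forces FB to be normal to BR, so BR runs along (−sin 169°, cos 169°); with |BR| = 23.1, R = (33.6, -33.8). Then |DR| = |R − D| = 47.7.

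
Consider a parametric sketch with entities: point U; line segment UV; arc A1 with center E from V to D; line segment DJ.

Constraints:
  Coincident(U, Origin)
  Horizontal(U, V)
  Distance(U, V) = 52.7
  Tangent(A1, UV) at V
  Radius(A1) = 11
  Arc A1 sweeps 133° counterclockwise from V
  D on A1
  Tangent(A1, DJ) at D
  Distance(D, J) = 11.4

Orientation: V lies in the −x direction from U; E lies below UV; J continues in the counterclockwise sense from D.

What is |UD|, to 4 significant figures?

63.50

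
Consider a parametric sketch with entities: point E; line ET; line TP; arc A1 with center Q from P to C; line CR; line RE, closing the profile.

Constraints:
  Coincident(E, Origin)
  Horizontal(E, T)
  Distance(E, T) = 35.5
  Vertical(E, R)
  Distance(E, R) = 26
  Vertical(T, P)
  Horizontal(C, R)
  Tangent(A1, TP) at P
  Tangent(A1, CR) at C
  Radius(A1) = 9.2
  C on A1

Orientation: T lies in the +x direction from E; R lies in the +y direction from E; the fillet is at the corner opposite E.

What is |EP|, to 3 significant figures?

39.3

The virtual corner opposite E is at (35.5, 26.0). A1 meets TP tangentially, so QP is at right angles to TP and the tangent condition forces QC to be normal to CR, with radius 9.2, so the center Q sits 9.2 in from both sides at Q = (26.3, 16.8). That places the tangent points at P = (35.5, 16.8) on TP and C = (26.3, 26.0) on CR. Then |EP| = |P − E| = 39.3.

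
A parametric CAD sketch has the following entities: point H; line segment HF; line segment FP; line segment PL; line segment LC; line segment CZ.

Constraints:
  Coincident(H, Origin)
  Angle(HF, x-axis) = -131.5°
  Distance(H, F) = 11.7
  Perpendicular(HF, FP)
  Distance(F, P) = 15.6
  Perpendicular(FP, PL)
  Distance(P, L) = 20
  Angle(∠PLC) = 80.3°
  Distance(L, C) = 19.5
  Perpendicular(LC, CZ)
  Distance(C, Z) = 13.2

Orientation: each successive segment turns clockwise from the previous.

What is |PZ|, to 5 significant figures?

17.396

H is at the origin; HF runs at -131.5° with length 11.7, so F = (-7.7527, -8.7628). HF ⟂ FP, so FP runs at 138.50°; with |FP| = 15.6, P = (-19.436, 1.5741). FP is perpendicular to PL, so PL runs at 48.500°; with |PL| = 20.0, L = (-6.1840, 16.553). ∠PLC = 80.3° gives LC at -51.200° from the x-axis; with |LC| = 19.5, C = (6.0348, 1.3561). LC is perpendicular to CZ, so CZ runs at -141.20°; with |CZ| = 13.2, Z = (-4.2524, -6.9151). Then |PZ| = |Z − P| = 17.396.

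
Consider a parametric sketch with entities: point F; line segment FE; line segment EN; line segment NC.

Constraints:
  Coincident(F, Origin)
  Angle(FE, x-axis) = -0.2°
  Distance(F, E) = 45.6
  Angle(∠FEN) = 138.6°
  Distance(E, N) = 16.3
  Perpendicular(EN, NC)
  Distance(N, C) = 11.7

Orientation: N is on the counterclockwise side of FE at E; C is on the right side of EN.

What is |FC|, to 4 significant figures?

65.59

F is at the origin; FE runs at -0.2° with length 45.6, so E = 45.6·(cos -0.2°, sin -0.2°) = (45.60, -0.1592). ∠FEN = 138.6°, so EN runs at -0.2° + (180° − 138.6°) = 41.20° from the x-axis; with |EN| = 16.3, N = E + 16.3·(cos 41.20°, sin 41.20°) = (57.86, 10.58). EN ⟂ NC; with |NC| = 11.7 on the right of EN, C = N + 11.7·(0.6587, -0.7524) = (65.57, 1.774). Then |FC| = |C − F| = 65.59.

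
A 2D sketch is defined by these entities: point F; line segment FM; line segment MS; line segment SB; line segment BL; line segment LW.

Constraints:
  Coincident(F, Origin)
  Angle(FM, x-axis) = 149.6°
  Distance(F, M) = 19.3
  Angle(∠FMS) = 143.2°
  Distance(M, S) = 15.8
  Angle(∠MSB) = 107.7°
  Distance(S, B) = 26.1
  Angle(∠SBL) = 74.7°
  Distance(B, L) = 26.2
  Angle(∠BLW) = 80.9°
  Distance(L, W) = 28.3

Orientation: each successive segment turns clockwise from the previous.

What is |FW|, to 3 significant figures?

21.3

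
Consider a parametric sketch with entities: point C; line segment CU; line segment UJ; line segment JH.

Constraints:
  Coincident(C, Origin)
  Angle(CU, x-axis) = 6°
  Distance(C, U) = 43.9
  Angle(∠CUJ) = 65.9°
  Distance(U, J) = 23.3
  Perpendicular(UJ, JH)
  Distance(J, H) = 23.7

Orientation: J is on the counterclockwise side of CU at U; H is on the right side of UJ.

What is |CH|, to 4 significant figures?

64.00

∠CUJ = 65.9°, so UJ runs at 6.0° + (180° − 65.9°) = 120.1° from the x-axis; with |UJ| = 23.3, J = U + 23.3·(cos 120.1°, sin 120.1°) = (31.97, 24.75). UJ is perpendicular to JH; with |JH| = 23.7 on the right of UJ, H = J + 23.7·(0.8652, 0.5015) = (52.48, 36.63). Then |CH| = |H − C| = 64.00.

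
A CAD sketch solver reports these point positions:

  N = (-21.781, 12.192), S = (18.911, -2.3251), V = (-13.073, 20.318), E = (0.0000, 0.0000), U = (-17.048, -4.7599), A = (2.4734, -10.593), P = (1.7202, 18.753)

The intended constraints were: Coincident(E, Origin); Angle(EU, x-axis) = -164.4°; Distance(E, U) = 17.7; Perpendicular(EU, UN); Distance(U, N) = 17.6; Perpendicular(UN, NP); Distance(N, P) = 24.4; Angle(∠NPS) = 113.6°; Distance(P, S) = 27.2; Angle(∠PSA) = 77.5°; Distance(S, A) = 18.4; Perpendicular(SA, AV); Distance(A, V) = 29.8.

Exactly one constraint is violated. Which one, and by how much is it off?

Distance(A, V) = 29.8 — off by 4.80.

E = (0.00, 0.00) ✓; EU at -164.4° ✓; |EU| = 17.70 ✓; ∠(EU, UN) = 90.00° ✓; |UN| = 17.60 ✓; ∠(UN, NP) = 90.00° ✓; |NP| = 24.40 ✓; ∠NPS = 113.6° ✓; |PS| = 27.20 ✓; ∠PSA = 77.50° ✓; |SA| = 18.40 ✓; ∠(SA, AV) = 90.00° ✓; |AV| = 34.60 ✗.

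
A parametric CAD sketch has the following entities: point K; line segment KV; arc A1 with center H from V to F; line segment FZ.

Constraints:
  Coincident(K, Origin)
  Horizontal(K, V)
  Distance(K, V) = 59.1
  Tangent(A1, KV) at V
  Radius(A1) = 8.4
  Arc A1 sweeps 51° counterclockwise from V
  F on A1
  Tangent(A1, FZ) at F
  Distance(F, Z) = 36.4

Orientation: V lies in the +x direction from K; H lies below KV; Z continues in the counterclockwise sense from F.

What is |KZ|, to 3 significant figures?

43.2

K is at the origin; K and V share the same y with |KV| = 59.1 and V on the +x side, so V = (59.1, 0.00). Tangency of A1 to KV means the radius HV is perpendicular to KV, so H = V + (0, -8.4) = (59.1, -8.40). On A1, V sits at bearing 90° from H; a 51° counterclockwise sweep puts F at bearing 141°, so F = H + 8.4·(cos 141°, sin 141°) = (52.6, -3.11). The tangent condition forces HF to be normal to FZ, so FZ runs along (−sin 141°, cos 141°); with |FZ| = 36.4, Z = (29.7, -31.4). Then |KZ| = |Z − K| = 43.2.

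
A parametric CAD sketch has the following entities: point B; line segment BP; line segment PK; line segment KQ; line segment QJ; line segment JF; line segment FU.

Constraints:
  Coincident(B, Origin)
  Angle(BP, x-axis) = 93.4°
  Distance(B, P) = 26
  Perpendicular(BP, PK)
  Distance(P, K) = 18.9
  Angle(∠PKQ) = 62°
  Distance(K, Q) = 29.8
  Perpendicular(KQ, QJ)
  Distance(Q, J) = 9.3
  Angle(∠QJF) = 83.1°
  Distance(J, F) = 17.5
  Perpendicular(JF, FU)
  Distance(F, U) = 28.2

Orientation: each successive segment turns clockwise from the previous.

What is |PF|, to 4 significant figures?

10.13

B is at the origin; BP runs at 93.4° with length 26.0, so P = (-1.542, 25.95). The perpendicularity gives PK at right angles to BP, so PK runs at 3.400°; with |PK| = 18.9, K = (17.32, 27.08). ∠PKQ = 62.0° gives KQ at -114.6° from the x-axis; with |KQ| = 29.8, Q = (4.920, -0.02011). KQ is perpendicular to QJ, so QJ runs at 155.4°; with |QJ| = 9.3, J = (-3.536, 3.851). ∠QJF = 83.1° gives JF at 58.50° from the x-axis; with |JF| = 17.5, F = (5.607, 18.77). Then |PF| = |F − P| = 10.13.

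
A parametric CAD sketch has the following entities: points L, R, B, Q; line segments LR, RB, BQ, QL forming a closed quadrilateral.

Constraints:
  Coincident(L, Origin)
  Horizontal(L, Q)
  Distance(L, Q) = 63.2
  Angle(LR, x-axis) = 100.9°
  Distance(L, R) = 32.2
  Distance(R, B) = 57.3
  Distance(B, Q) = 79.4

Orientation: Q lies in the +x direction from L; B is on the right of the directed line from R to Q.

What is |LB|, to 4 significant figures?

28.08

Checks: |RB| = 57.30 ✓; |BQ| = 79.40 ✓.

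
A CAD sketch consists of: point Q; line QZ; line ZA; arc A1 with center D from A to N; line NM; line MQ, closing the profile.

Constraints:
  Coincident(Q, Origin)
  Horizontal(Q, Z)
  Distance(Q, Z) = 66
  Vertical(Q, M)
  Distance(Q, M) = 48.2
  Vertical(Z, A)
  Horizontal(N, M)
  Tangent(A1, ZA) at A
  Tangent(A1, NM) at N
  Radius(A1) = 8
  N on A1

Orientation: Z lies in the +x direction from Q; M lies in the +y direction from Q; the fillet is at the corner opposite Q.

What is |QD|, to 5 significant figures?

70.569

Q is at the origin; QZ is horizontal with |QZ| = 66.0 and Z on the +x side, so Z = (66.000, 0.0000). Q and M share the same x with |QM| = 48.2 and M on the +y side, so M = (0.0000, 48.200). The virtual corner opposite Q is at (66.000, 48.200). Since A1 is tangent to ZA there, DA ⟂ ZA and A1 meets NM tangentially, so DN is at right angles to NM, with radius 8.0, so the center D sits 8.0 in from both sides at D = (58.000, 40.200). Then |QD| = |D − Q| = 70.569.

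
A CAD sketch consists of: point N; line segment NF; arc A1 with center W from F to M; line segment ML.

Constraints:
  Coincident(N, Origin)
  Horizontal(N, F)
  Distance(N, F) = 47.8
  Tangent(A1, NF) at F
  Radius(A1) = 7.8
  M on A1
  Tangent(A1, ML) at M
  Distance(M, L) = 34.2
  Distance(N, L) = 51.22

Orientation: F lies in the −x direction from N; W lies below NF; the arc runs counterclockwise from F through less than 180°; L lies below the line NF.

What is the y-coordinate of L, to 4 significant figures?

-39.45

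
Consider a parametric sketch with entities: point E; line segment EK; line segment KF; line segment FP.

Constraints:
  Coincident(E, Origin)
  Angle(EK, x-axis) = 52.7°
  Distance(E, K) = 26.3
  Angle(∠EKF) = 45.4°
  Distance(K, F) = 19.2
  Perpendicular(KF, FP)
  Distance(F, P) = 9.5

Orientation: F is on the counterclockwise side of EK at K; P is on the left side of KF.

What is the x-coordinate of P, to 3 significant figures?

-1.90

E is at the origin; EK runs at 52.7° with length 26.3, so K = 26.3·(cos 52.7°, sin 52.7°) = (15.9, 20.9). ∠EKF = 45.4°, so KF runs at 52.7° + (180° − 45.4°) = 187° from the x-axis; with |KF| = 19.2, F = K + 19.2·(cos 187°, sin 187°) = (-3.11, 18.5). KF is perpendicular to FP; with |FP| = 9.5 on the left of KF, P = F + 9.5·(0.127, -0.992) = (-1.90, 9.06). So P.x = -1.90.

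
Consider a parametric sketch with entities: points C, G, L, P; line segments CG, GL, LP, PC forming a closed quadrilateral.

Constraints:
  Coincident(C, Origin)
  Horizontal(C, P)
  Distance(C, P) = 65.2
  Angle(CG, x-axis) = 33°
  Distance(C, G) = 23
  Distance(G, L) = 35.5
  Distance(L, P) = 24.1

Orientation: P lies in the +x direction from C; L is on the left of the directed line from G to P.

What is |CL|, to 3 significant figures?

57.7

C is at the origin; CP is horizontal with |CP| = 65.2 and P in +x, so P = (65.2, 0). CG runs at 33.0° with |CG| = 23.0, so G = (19.3, 12.5). L is determined by |GL| = 35.5 and |LP| = 24.1 together: it lies at the intersection of circle(G, 35.5) and circle(P, 24.1). With |GP| = 47.6, the foot of the radical line on GP is 30.9 from G and the perpendicular offset is √(35.5² − 30.9²) = 17.4. Taking the left-of-GP solution: L = (53.7, 21.2).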